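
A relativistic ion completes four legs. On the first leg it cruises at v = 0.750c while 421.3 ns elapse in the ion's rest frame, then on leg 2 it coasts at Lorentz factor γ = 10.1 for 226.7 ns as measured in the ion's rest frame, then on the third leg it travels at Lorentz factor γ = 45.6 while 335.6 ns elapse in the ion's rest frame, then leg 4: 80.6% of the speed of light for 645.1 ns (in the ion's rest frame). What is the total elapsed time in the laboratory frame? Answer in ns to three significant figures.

Δt = 1.93×10⁴ ns

Leg 1: γ = 1/√(1 − 0.750²) = 1/√0.4375 = 1.512; Δt_1 = 1.512 × 421.3 = 636.9 ns.
Leg 2: γ = 10.1; Δt_2 = 10.10 × 226.7 = 2290 ns.
Leg 3: γ = 45.6; Δt_3 = 45.60 × 335.6 = 1.530×10⁴ ns.
Leg 4: β = 0.806; γ = 1/√(1 − 0.806²) = 1/√0.3504 = 1.689; Δt_4 = 1.689 × 645.1 = 1090 ns.
Total: 636.9 + 2290 + 1.530×10⁴ + 1090 ns.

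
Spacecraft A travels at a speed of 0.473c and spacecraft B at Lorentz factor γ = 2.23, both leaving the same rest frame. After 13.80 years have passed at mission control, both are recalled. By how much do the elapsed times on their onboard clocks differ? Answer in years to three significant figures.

|τ_A − τ_B| = 5.97 years

A: γ = 1/√(1 − 0.473²) = 1/√0.7763 = 1.135; τ_A = 13.80/1.135 = 12.16 years.
B: γ = 2.23; τ_B = 13.80/2.230 = 6.188 years.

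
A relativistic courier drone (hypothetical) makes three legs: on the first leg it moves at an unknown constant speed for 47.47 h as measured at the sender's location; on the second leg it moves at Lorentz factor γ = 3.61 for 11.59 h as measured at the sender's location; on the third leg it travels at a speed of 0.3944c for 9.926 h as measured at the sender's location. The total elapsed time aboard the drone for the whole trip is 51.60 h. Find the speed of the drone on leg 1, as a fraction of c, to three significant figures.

β = 0.562

Leg 1: speed unknown; τ_1 = 47.47/γ_1.
Leg 2: γ = 3.61; τ_2 = 11.59/3.610 = 3.211 h.
Leg 3: γ = 1/√(1 − 0.3944²) = 1/√0.8444 = 1.088; τ_3 = 9.926/1.088 = 9.121 h.
Total proper time: τ_1 + 3.211 + 9.121 = 51.60, so τ_1 = 51.60 − 12.33 = 39.27 h.
γ_1 = 47.47/39.27 = 1.209; β = √(1 − 1/γ²) = √0.3157.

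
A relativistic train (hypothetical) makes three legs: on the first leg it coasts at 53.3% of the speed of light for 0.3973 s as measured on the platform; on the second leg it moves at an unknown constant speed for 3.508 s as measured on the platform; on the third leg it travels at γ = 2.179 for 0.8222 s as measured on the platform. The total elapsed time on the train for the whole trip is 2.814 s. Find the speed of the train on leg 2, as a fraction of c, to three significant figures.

Leg 1: β = 0.533; γ = 1/√(1 − 0.533²) = 1/√0.7159 = 1.182; τ_1 = 0.3973/1.182 = 0.3362 s.
Leg 2: speed unknown; τ_2 = 3.508/γ_2.
Leg 3: γ = 2.179; τ_3 = 0.8222/2.179 = 0.3773 s.
Total proper time: 0.3362 + τ_2 + 0.3773 = 2.814, so τ_2 = 2.814 − 0.7135 = 2.101 s.
γ_2 = 3.508/2.101 = 1.670; β = √(1 − 1/γ²) = √0.6415.

β = 0.801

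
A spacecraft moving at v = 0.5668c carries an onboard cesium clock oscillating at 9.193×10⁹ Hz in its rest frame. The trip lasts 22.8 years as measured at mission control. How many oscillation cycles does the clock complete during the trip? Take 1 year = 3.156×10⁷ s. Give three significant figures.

N = 5.45×10¹⁸

γ = 1/√(1 − 0.5668²) = 1/√0.6787 = 1.214
The oscillator's own cycle count is N = f × τ where τ is the proper time aboard the spacecraft. τ = Δt/γ = 22.8/1.214 = 18.78 years = 5.928×10⁸ s.
N = 9.193×10⁹ × 5.928×10⁸ = 5.450×10¹⁸.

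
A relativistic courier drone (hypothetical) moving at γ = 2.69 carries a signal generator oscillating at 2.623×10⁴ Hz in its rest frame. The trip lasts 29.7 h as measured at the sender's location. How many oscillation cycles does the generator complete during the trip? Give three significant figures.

N = 1.04×10⁹

γ = 2.69
The oscillator's own cycle count is N = f × τ where τ is the proper time aboard the drone. τ = Δt/γ = 29.7/2.690 = 11.04 h = 3.975×10⁴ s.
N = 2.623×10⁴ × 3.975×10⁴ = 1.043×10⁹.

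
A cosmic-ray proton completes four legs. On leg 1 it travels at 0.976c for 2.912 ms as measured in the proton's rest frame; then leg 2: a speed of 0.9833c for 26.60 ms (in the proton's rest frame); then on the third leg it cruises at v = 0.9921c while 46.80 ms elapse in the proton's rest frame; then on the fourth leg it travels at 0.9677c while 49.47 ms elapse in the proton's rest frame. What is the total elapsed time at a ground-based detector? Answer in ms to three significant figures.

Leg 1: γ = 1/√(1 − 0.976²) = 1/√0.04742 = 4.592; Δt_1 = 4.592 × 2.912 = 13.37 ms.
Leg 2: γ = 1/√(1 − 0.9833²) = 1/√0.03312 = 5.495; Δt_2 = 5.495 × 26.60 = 146.2 ms.
Leg 3: γ = 1/√(1 − 0.9921²) = 1/√0.01574 = 7.971; Δt_3 = 7.971 × 46.80 = 373.1 ms.
Leg 4: γ = 1/√(1 − 0.9677²) = 1/√0.06356 = 3.967; Δt_4 = 3.967 × 49.47 = 196.2 ms.
Total: 13.37 + 146.2 + 373.1 + 196.2 ms.

Δt = 729 ms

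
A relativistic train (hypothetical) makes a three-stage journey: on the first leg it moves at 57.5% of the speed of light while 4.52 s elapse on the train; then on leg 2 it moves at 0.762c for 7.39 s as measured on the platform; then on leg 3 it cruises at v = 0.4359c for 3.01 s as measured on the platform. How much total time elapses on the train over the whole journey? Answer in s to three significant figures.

τ = 12.0 s

Leg 1: 4.52 s is already measured on the train.
Leg 2: γ = 1/√(1 − 0.762²) = 1/√0.4194 = 1.544; τ_2 = 7.39/1.544 = 4.786 s.
Leg 3: γ = 1/√(1 − 0.4359²) = 1/√0.8100 = 1.111; τ_3 = 3.01/1.111 = 2.709 s.
Total: 4.520 + 4.786 + 2.709 s.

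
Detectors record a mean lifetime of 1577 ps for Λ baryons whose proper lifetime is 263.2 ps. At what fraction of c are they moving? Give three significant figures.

γ = Δt/τ₀ = 1577/263.2 = 5.992
β = √(1 − 1/γ²) = √(1 − 0.02786) = √0.9721

v = 0.986c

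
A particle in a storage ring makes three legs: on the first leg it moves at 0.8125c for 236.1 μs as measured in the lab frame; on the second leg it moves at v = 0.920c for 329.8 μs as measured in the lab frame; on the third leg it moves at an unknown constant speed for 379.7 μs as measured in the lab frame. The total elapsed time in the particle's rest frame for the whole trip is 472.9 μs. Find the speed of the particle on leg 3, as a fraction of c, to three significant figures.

β = 0.840

Leg 1: γ = 1/√(1 − 0.8125²) = 1/√0.3398 = 1.715; τ_1 = 236.1/1.715 = 137.6 μs.
Leg 2: γ = 1/√(1 − 0.920²) = 1/√0.1536 = 2.552; τ_2 = 329.8/2.552 = 129.3 μs.
Leg 3: speed unknown; τ_3 = 379.7/γ_3.
Total proper time: 137.6 + 129.3 + τ_3 = 472.9, so τ_3 = 472.9 − 266.9 = 206.0 μs.
γ_3 = 379.7/206.0 = 1.843; β = √(1 − 1/γ²) = √0.7056.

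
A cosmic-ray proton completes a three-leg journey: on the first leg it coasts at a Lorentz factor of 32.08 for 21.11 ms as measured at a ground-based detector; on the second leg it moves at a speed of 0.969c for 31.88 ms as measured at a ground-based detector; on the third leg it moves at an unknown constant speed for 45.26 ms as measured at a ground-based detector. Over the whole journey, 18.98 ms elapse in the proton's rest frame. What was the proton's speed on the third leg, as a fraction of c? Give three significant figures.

Leg 1: γ = 32.08; τ_1 = 21.11/32.08 = 0.6580 ms.
Leg 2: γ = 1/√(1 − 0.969²) = 1/√0.06104 = 4.048; τ_2 = 31.88/4.048 = 7.876 ms.
Leg 3: speed unknown; τ_3 = 45.26/γ_3.
Total proper time: 0.6580 + 7.876 + τ_3 = 18.98, so τ_3 = 18.98 − 8.534 = 10.45 ms.
γ_3 = 45.26/10.45 = 4.333; β = √(1 − 1/γ²) = √0.9467.

β = 0.973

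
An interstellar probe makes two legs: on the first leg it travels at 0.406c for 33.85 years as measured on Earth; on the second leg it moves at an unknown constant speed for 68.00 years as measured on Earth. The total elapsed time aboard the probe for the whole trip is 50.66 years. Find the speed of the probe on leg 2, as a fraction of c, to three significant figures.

Leg 1: γ = 1/√(1 − 0.406²) = 1/√0.8352 = 1.094; τ_1 = 33.85/1.094 = 30.93 years.
Leg 2: speed unknown; τ_2 = 68.00/γ_2.
Total proper time: 30.93 + τ_2 = 50.66, so τ_2 = 50.66 − 30.93 = 19.73 years.
γ_2 = 68.00/19.73 = 3.447; β = √(1 − 1/γ²) = √0.9159.

β = 0.957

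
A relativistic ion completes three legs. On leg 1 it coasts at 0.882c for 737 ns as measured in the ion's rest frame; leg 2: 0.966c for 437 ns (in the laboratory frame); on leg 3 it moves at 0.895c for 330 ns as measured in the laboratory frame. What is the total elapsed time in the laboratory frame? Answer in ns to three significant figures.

Leg 1: γ = 1/√(1 − 0.882²) = 1/√0.2221 = 2.122; Δt_1 = 2.122 × 737 = 1564 ns.
Leg 2: 437 ns is already measured in the laboratory frame.
Leg 3: 330 ns is already measured in the laboratory frame.
Total: 1564 + 437.0 + 330.0 ns.

Δt = 2330 ns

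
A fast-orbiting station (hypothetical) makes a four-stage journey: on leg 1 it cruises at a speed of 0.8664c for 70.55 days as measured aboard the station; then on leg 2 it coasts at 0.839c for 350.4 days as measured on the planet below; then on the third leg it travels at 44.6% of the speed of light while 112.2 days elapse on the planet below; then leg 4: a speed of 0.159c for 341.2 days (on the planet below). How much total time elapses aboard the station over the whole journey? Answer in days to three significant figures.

τ = 698 days

Leg 1: 70.55 days is already measured aboard the station.
Leg 2: γ = 1/√(1 − 0.839²) = 1/√0.2961 = 1.838; τ_2 = 350.4/1.838 = 190.7 days.
Leg 3: β = 0.446; γ = 1/√(1 − 0.446²) = 1/√0.8011 = 1.117; τ_3 = 112.2/1.117 = 100.4 days.
Leg 4: γ = 1/√(1 − 0.159²) = 1/√0.9747 = 1.013; τ_4 = 341.2/1.013 = 336.9 days.
Total: 70.55 + 190.7 + 100.4 + 336.9 days.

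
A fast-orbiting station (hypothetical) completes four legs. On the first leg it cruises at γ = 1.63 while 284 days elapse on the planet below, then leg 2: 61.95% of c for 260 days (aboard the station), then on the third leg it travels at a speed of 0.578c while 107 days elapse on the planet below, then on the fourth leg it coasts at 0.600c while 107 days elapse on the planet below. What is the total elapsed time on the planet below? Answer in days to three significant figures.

Leg 1: 284 days is already measured on the planet below.
Leg 2: β = 0.6195; γ = 1/√(1 − 0.6195²) = 1/√0.6162 = 1.274; Δt_2 = 1.274 × 260 = 331.2 days.
Leg 3: 107 days is already measured on the planet below.
Leg 4: 107 days is already measured on the planet below.
Total: 284.0 + 331.2 + 107.0 + 107.0 days.

Δt = 829 days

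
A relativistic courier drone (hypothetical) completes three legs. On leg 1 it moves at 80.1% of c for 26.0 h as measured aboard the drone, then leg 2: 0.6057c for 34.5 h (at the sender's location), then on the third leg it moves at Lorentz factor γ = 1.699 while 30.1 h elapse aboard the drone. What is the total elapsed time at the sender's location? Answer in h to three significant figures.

Δt = 129 h

Leg 1: β = 0.801; γ = 1/√(1 − 0.801²) = 1/√0.3584 = 1.670; Δt_1 = 1.670 × 26.0 = 43.43 h.
Leg 2: 34.5 h is already measured at the sender's location.
Leg 3: γ = 1.699; Δt_3 = 1.699 × 30.1 = 51.14 h.
Total: 43.43 + 34.50 + 51.14 h.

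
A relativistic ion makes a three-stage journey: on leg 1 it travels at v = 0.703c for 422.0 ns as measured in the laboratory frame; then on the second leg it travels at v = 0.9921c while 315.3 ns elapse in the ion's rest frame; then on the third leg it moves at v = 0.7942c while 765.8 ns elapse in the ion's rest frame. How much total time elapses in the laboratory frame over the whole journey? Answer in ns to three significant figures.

Leg 1: 422.0 ns is already measured in the laboratory frame.
Leg 2: γ = 1/√(1 − 0.9921²) = 1/√0.01574 = 7.971; Δt_2 = 7.971 × 315.3 = 2513 ns.
Leg 3: γ = 1/√(1 − 0.7942²) = 1/√0.3692 = 1.646; Δt_3 = 1.646 × 765.8 = 1260 ns.
Total: 422.0 + 2513 + 1260 ns.

Δt = 4200 ns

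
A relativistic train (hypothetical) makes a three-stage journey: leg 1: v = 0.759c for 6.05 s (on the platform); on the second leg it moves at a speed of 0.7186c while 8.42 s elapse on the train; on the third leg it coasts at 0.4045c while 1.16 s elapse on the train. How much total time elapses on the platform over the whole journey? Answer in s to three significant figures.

Δt = 19.4 s

Leg 1: 6.05 s is already measured on the platform.
Leg 2: γ = 1/√(1 − 0.7186²) = 1/√0.4836 = 1.438; Δt_2 = 1.438 × 8.42 = 12.11 s.
Leg 3: γ = 1/√(1 − 0.4045²) = 1/√0.8364 = 1.093; Δt_3 = 1.093 × 1.16 = 1.268 s.
Total: 6.050 + 12.11 + 1.268 s.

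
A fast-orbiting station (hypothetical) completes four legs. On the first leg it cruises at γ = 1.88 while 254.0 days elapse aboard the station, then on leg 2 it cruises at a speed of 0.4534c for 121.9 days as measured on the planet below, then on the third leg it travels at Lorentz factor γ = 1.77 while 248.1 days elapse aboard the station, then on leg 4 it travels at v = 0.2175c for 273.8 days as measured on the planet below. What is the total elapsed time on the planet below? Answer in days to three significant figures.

Leg 1: γ = 1.88; Δt_1 = 1.880 × 254.0 = 477.5 days.
Leg 2: 121.9 days is already measured on the planet below.
Leg 3: γ = 1.77; Δt_3 = 1.770 × 248.1 = 439.1 days.
Leg 4: 273.8 days is already measured on the planet below.
Total: 477.5 + 121.9 + 439.1 + 273.8 days.

Δt = 1310 days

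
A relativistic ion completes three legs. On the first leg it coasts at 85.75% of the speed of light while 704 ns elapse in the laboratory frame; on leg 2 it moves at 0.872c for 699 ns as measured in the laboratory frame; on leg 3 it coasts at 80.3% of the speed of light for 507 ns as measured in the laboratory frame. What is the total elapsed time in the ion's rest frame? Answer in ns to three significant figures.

τ = 1010 ns

Leg 1: β = 0.8575; γ = 1/√(1 − 0.8575²) = 1/√0.2647 = 1.944; τ_1 = 704/1.944 = 362.2 ns.
Leg 2: γ = 1/√(1 − 0.872²) = 1/√0.2396 = 2.043; τ_2 = 699/2.043 = 342.2 ns.
Leg 3: β = 0.803; γ = 1/√(1 − 0.803²) = 1/√0.3552 = 1.678; τ_3 = 507/1.678 = 302.2 ns.
Total: 362.2 + 342.2 + 302.2 ns.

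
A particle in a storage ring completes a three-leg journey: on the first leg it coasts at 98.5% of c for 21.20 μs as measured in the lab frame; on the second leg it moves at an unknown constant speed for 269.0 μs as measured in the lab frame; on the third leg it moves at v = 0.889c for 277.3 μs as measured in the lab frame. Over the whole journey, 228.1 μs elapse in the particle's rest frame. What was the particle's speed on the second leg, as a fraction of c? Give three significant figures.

Leg 1: β = 0.985; γ = 1/√(1 − 0.985²) = 1/√0.02977 = 5.795; τ_1 = 21.20/5.795 = 3.658 μs.
Leg 2: speed unknown; τ_2 = 269.0/γ_2.
Leg 3: γ = 1/√(1 − 0.889²) = 1/√0.2097 = 2.184; τ_3 = 277.3/2.184 = 127.0 μs.
Total proper time: 3.658 + τ_2 + 127.0 = 228.1, so τ_2 = 228.1 − 130.6 = 97.46 μs.
γ_2 = 269.0/97.46 = 2.760; β = √(1 − 1/γ²) = √0.8687.

β = 0.932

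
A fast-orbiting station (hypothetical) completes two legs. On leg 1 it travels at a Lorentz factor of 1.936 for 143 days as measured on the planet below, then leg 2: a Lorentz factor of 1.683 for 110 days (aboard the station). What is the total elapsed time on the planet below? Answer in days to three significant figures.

Δt = 328 days

Leg 1: 143 days is already measured on the planet below.
Leg 2: γ = 1.683; Δt_2 = 1.683 × 110 = 185.1 days.
Total: 143.0 + 185.1 days.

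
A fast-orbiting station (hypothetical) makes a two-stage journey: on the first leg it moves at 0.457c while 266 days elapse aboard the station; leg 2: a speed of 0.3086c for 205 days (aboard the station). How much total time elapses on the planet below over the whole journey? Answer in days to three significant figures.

Leg 1: γ = 1/√(1 − 0.457²) = 1/√0.7912 = 1.124; Δt_1 = 1.124 × 266 = 299.1 days.
Leg 2: γ = 1/√(1 − 0.3086²) = 1/√0.9048 = 1.051; Δt_2 = 1.051 × 205 = 215.5 days.
Total: 299.1 + 215.5 days.

Δt = 515 days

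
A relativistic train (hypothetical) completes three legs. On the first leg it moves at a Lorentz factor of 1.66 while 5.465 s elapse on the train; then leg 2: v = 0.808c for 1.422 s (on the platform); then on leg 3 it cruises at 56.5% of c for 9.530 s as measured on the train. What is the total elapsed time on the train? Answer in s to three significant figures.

Leg 1: 5.465 s is already measured on the train.
Leg 2: γ = 1/√(1 − 0.808²) = 1/√0.3471 = 1.697; τ_2 = 1.422/1.697 = 0.8378 s.
Leg 3: 9.530 s is already measured on the train.
Total: 5.465 + 0.8378 + 9.530 s.

τ = 15.8 s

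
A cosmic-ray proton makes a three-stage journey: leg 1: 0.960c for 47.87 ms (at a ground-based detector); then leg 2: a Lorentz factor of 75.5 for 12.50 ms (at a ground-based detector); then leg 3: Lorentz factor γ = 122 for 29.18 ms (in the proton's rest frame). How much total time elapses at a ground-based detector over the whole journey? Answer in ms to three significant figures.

Leg 1: 47.87 ms is already measured at a ground-based detector.
Leg 2: 12.50 ms is already measured at a ground-based detector.
Leg 3: γ = 122; Δt_3 = 122.0 × 29.18 = 3560 ms.
Total: 47.87 + 12.50 + 3560 ms.

Δt = 3620 ms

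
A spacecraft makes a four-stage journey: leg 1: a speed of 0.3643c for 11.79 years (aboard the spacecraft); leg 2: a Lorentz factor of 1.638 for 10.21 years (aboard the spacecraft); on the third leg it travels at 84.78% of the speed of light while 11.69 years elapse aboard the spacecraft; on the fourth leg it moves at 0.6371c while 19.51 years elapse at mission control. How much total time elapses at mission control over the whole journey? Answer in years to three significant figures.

Δt = 70.9 years

Leg 1: γ = 1/√(1 − 0.3643²) = 1/√0.8673 = 1.074; Δt_1 = 1.074 × 11.79 = 12.66 years.
Leg 2: γ = 1.638; Δt_2 = 1.638 × 10.21 = 16.72 years.
Leg 3: β = 0.8478; γ = 1/√(1 − 0.8478²) = 1/√0.2812 = 1.886; Δt_3 = 1.886 × 11.69 = 22.04 years.
Leg 4: 19.51 years is already measured at mission control.
Total: 12.66 + 16.72 + 22.04 + 19.51 years.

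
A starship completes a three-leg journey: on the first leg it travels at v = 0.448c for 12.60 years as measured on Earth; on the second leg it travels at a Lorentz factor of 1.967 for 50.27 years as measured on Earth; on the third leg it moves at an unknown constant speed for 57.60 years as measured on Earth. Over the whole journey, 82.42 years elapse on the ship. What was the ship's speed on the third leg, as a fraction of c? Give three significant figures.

Leg 1: γ = 1/√(1 − 0.448²) = 1/√0.7993 = 1.119; τ_1 = 12.60/1.119 = 11.26 years.
Leg 2: γ = 1.967; τ_2 = 50.27/1.967 = 25.56 years.
Leg 3: speed unknown; τ_3 = 57.60/γ_3.
Total proper time: 11.26 + 25.56 + τ_3 = 82.42, so τ_3 = 82.42 − 36.82 = 45.60 years.
γ_3 = 57.60/45.60 = 1.263; β = √(1 − 1/γ²) = √0.3733.

β = 0.611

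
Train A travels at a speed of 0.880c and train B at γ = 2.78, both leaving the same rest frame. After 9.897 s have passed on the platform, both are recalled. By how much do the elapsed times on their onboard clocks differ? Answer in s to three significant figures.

A: γ = 1/√(1 − 0.880²) = 1/√0.2256 = 2.105; τ_A = 9.897/2.105 = 4.701 s.
B: γ = 2.78; τ_B = 9.897/2.780 = 3.560 s.

|τ_A − τ_B| = 1.14 s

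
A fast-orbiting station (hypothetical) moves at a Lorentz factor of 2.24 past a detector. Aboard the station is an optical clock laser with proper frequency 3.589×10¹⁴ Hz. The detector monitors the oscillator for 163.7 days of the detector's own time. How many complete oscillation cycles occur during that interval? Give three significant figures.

N = 2.27×10²¹

γ = 2.24
During 163.7 days of lab time, the oscillator's proper time advances by τ = Δt/γ = 163.7/2.240 = 73.08 days = 6.314×10⁶ s.
N = f × τ = 3.589×10¹⁴ × 6.314×10⁶ = 2.266×10²¹.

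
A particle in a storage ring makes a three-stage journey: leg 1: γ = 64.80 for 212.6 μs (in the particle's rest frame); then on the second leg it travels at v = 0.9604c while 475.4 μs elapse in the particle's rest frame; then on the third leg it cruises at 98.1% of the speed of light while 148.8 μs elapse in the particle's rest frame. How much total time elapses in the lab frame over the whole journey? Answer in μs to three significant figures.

Leg 1: γ = 64.80; Δt_1 = 64.80 × 212.6 = 1.378×10⁴ μs.
Leg 2: γ = 1/√(1 − 0.9604²) = 1/√0.07763 = 3.589; Δt_2 = 3.589 × 475.4 = 1706 μs.
Leg 3: β = 0.981; γ = 1/√(1 − 0.981²) = 1/√0.03764 = 5.154; Δt_3 = 5.154 × 148.8 = 767.0 μs.
Total: 1.378×10⁴ + 1706 + 767.0 μs.

Δt = 1.62×10⁴ μs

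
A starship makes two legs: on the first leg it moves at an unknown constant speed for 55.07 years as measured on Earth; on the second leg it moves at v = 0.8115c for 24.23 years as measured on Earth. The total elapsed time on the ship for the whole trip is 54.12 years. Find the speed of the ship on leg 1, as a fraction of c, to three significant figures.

β = 0.688

Leg 1: speed unknown; τ_1 = 55.07/γ_1.
Leg 2: γ = 1/√(1 − 0.8115²) = 1/√0.3415 = 1.711; τ_2 = 24.23/1.711 = 14.16 years.
Total proper time: τ_1 + 14.16 = 54.12, so τ_1 = 54.12 − 14.16 = 39.96 years.
γ_1 = 55.07/39.96 = 1.378; β = √(1 − 1/γ²) = √0.4734.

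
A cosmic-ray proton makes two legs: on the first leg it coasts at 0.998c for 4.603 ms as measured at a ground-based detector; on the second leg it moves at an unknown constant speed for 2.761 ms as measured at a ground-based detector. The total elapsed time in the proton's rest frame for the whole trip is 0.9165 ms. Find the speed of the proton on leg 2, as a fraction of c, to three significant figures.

β = 0.974

Leg 1: γ = 1/√(1 − 0.998²) = 1/√0.003996 = 15.82; τ_1 = 4.603/15.82 = 0.2910 ms.
Leg 2: speed unknown; τ_2 = 2.761/γ_2.
Total proper time: 0.2910 + τ_2 = 0.9165, so τ_2 = 0.9165 − 0.2910 = 0.6255 ms.
γ_2 = 2.761/0.6255 = 4.414; β = √(1 − 1/γ²) = √0.9487.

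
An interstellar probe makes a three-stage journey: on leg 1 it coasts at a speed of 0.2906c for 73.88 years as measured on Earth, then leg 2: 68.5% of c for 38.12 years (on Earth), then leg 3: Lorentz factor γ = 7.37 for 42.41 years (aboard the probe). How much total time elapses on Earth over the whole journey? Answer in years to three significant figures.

Δt = 425 years

Leg 1: 73.88 years is already measured on Earth.
Leg 2: 38.12 years is already measured on Earth.
Leg 3: γ = 7.37; Δt_3 = 7.370 × 42.41 = 312.6 years.
Total: 73.88 + 38.12 + 312.6 years.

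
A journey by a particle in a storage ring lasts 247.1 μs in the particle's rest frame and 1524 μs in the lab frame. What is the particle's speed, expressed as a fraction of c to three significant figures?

v = 0.987c

The proper time is measured in the particle's rest frame (both events occur at the particle's location); Δt is measured in the lab frame. γ = Δt/τ = 1524/247.1 = 6.168.
β = √(1 − 1/γ²) = √(1 − 0.02629) = √0.9737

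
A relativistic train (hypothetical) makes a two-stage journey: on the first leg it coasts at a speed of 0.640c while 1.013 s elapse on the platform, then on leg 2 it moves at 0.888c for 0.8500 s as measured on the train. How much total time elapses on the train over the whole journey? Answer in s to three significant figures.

Leg 1: γ = 1/√(1 − 0.640²) = 1/√0.5904 = 1.301; τ_1 = 1.013/1.301 = 0.7784 s.
Leg 2: 0.8500 s is already measured on the train.
Total: 0.7784 + 0.8500 s.

τ = 1.63 s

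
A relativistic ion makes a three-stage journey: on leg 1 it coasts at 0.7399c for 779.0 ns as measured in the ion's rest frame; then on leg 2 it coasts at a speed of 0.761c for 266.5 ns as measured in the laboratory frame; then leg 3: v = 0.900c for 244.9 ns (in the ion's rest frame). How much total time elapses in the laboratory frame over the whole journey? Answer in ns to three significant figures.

Δt = 1990 ns

Leg 1: γ = 1/√(1 − 0.7399²) = 1/√0.4525 = 1.487; Δt_1 = 1.487 × 779.0 = 1158 ns.
Leg 2: 266.5 ns is already measured in the laboratory frame.
Leg 3: γ = 1/√(1 − 0.900²) = 1/√0.1900 = 2.294; Δt_3 = 2.294 × 244.9 = 561.8 ns.
Total: 1158 + 266.5 + 561.8 ns.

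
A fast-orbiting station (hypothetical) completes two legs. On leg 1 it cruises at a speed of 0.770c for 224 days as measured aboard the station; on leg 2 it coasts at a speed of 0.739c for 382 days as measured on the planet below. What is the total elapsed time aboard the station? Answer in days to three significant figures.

τ = 481 days

Leg 1: 224 days is already measured aboard the station.
Leg 2: γ = 1/√(1 − 0.739²) = 1/√0.4539 = 1.484; τ_2 = 382/1.484 = 257.4 days.
Total: 224.0 + 257.4 days.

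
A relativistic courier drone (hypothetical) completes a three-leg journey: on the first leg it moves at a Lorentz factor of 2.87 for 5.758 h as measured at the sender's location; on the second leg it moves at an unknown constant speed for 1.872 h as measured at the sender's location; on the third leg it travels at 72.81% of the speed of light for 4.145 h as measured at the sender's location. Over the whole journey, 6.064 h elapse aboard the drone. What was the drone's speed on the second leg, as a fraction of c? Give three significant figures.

Leg 1: γ = 2.87; τ_1 = 5.758/2.870 = 2.006 h.
Leg 2: speed unknown; τ_2 = 1.872/γ_2.
Leg 3: β = 0.7281; γ = 1/√(1 − 0.7281²) = 1/√0.4699 = 1.459; τ_3 = 4.145/1.459 = 2.841 h.
Total proper time: 2.006 + τ_2 + 2.841 = 6.064, so τ_2 = 6.064 − 4.848 = 1.216 h.
γ_2 = 1.872/1.216 = 1.539; β = √(1 − 1/γ²) = √0.5777.

β = 0.760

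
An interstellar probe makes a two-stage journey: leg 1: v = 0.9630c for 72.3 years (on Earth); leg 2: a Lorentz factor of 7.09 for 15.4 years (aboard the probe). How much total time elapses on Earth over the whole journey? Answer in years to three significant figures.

Δt = 181 years

Leg 1: 72.3 years is already measured on Earth.
Leg 2: γ = 7.09; Δt_2 = 7.090 × 15.4 = 109.2 years.
Total: 72.30 + 109.2 years.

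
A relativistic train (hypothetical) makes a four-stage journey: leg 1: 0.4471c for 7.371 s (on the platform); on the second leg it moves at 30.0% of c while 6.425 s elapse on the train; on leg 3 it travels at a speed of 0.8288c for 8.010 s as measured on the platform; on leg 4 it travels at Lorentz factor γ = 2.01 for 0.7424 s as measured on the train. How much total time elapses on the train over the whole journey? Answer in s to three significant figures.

τ = 18.2 s

Leg 1: γ = 1/√(1 − 0.4471²) = 1/√0.8001 = 1.118; τ_1 = 7.371/1.118 = 6.593 s.
Leg 2: 6.425 s is already measured on the train.
Leg 3: γ = 1/√(1 − 0.8288²) = 1/√0.3131 = 1.787; τ_3 = 8.010/1.787 = 4.482 s.
Leg 4: 0.7424 s is already measured on the train.
Total: 6.593 + 6.425 + 4.482 + 0.7424 s.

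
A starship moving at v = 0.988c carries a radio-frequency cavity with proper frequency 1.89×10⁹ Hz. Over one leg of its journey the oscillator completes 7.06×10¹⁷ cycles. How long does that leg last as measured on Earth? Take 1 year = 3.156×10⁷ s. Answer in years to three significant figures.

γ = 1/√(1 − 0.988²) = 1/√0.02386 = 6.474
Proper time for N cycles: τ = N/f = 7.06×10¹⁷/(1.89×10⁹) = 3.735×10⁸ s = 11.84 years.
Lab-frame duration Δt = γτ = 6.474 × 11.84 = 76.63 years.

Δt = 76.6 years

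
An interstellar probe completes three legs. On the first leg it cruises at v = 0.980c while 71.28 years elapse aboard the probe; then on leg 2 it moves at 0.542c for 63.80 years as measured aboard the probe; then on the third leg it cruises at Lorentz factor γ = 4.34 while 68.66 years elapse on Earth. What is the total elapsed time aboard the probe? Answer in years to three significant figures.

τ = 151 years

Leg 1: 71.28 years is already measured aboard the probe.
Leg 2: 63.80 years is already measured aboard the probe.
Leg 3: γ = 4.34; τ_3 = 68.66/4.340 = 15.82 years.
Total: 71.28 + 63.80 + 15.82 years.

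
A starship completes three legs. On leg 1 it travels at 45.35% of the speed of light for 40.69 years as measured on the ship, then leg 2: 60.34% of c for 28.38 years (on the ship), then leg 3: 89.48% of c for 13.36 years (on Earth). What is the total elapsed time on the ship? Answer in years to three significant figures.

Leg 1: 40.69 years is already measured on the ship.
Leg 2: 28.38 years is already measured on the ship.
Leg 3: β = 0.8948; γ = 1/√(1 − 0.8948²) = 1/√0.1993 = 2.240; τ_3 = 13.36/2.240 = 5.965 years.
Total: 40.69 + 28.38 + 5.965 years.

τ = 75.0 years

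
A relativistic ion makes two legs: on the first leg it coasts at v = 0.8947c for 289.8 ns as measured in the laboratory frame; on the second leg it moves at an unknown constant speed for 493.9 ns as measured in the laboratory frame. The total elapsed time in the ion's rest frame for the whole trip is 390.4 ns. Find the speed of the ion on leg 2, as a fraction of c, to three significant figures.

Leg 1: γ = 1/√(1 − 0.8947²) = 1/√0.1995 = 2.239; τ_1 = 289.8/2.239 = 129.4 ns.
Leg 2: speed unknown; τ_2 = 493.9/γ_2.
Total proper time: 129.4 + τ_2 = 390.4, so τ_2 = 390.4 − 129.4 = 261.0 ns.
γ_2 = 493.9/261.0 = 1.893; β = √(1 − 1/γ²) = √0.7208.

β = 0.849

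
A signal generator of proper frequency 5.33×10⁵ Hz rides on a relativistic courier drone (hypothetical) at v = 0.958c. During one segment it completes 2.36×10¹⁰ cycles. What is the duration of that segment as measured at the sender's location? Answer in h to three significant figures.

γ = 1/√(1 − 0.958²) = 1/√0.08224 = 3.487
Proper time for N cycles: τ = N/f = 2.36×10¹⁰/(5.33×10⁵) = 4.428×10⁴ s = 12.30 h.
Lab-frame duration Δt = γτ = 3.487 × 12.30 = 42.89 h.

Δt = 42.9 h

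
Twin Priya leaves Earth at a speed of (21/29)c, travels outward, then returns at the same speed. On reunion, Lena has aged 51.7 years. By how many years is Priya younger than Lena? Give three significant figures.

γ = 1/√(1 − (21/29)²) = 29/20 = 1.450
Priya's elapsed proper time: τ = 51.7/1.450 = 35.66 years.
Age gap = Δt − τ = 51.7 − 35.66 years.

Δt − τ = 16.0 years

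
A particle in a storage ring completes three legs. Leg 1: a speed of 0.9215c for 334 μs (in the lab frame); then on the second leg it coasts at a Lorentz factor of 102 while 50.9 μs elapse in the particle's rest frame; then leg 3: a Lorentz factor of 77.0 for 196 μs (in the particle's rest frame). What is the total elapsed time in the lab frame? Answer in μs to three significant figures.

Δt = 2.06×10⁴ μs

Leg 1: 334 μs is already measured in the lab frame.
Leg 2: γ = 102; Δt_2 = 102.0 × 50.9 = 5192 μs.
Leg 3: γ = 77.0; Δt_3 = 77.00 × 196 = 1.509×10⁴ μs.
Total: 334.0 + 5192 + 1.509×10⁴ μs.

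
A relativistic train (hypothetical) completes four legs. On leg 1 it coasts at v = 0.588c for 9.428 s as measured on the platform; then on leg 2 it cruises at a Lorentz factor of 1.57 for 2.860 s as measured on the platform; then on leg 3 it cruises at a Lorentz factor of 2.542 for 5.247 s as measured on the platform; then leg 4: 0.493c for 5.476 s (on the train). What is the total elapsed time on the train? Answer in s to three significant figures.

Leg 1: γ = 1/√(1 − 0.588²) = 1/√0.6543 = 1.236; τ_1 = 9.428/1.236 = 7.626 s.
Leg 2: γ = 1.57; τ_2 = 2.860/1.570 = 1.822 s.
Leg 3: γ = 2.542; τ_3 = 5.247/2.542 = 2.064 s.
Leg 4: 5.476 s is already measured on the train.
Total: 7.626 + 1.822 + 2.064 + 5.476 s.

τ = 17.0 s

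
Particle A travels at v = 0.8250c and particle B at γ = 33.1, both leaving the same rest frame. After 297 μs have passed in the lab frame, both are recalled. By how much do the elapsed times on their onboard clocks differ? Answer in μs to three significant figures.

|τ_A − τ_B| = 159 μs

A: γ = 1/√(1 − 0.8250²) = 1/√0.3194 = 1.769; τ_A = 297/1.769 = 167.8 μs.
B: γ = 33.1; τ_B = 297/33.10 = 8.973 μs.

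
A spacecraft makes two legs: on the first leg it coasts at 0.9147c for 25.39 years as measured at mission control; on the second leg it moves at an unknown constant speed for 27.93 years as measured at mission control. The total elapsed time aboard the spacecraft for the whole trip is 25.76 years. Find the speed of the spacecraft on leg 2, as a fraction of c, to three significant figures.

β = 0.832

Leg 1: γ = 1/√(1 − 0.9147²) = 1/√0.1633 = 2.474; τ_1 = 25.39/2.474 = 10.26 years.
Leg 2: speed unknown; τ_2 = 27.93/γ_2.
Total proper time: 10.26 + τ_2 = 25.76, so τ_2 = 25.76 − 10.26 = 15.50 years.
γ_2 = 27.93/15.50 = 1.802; β = √(1 − 1/γ²) = √0.6921.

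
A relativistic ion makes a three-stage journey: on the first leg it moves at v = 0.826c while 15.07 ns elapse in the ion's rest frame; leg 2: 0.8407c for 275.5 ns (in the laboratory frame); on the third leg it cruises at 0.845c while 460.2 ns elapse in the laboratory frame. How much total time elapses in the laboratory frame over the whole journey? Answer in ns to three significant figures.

Leg 1: γ = 1/√(1 − 0.826²) = 1/√0.3177 = 1.774; Δt_1 = 1.774 × 15.07 = 26.74 ns.
Leg 2: 275.5 ns is already measured in the laboratory frame.
Leg 3: 460.2 ns is already measured in the laboratory frame.
Total: 26.74 + 275.5 + 460.2 ns.

Δt = 762 ns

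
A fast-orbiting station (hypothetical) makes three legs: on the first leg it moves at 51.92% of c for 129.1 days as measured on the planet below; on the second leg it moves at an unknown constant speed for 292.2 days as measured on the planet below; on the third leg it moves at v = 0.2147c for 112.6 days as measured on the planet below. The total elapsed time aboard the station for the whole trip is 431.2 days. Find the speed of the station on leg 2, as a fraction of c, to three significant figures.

β = 0.692

Leg 1: β = 0.5192; γ = 1/√(1 − 0.5192²) = 1/√0.7304 = 1.170; τ_1 = 129.1/1.170 = 110.3 days.
Leg 2: speed unknown; τ_2 = 292.2/γ_2.
Leg 3: γ = 1/√(1 − 0.2147²) = 1/√0.9539 = 1.024; τ_3 = 112.6/1.024 = 110.0 days.
Total proper time: 110.3 + τ_2 + 110.0 = 431.2, so τ_2 = 431.2 − 220.3 = 210.9 days.
γ_2 = 292.2/210.9 = 1.386; β = √(1 − 1/γ²) = √0.4791.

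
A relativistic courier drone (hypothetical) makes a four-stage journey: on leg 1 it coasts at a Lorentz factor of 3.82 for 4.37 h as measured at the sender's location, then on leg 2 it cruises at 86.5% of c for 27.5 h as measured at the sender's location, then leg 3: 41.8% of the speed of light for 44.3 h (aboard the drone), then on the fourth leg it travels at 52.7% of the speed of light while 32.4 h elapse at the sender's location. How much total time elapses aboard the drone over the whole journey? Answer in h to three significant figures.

τ = 86.8 h

Leg 1: γ = 3.82; τ_1 = 4.37/3.820 = 1.144 h.
Leg 2: β = 0.865; γ = 1/√(1 − 0.865²) = 1/√0.2518 = 1.993; τ_2 = 27.5/1.993 = 13.80 h.
Leg 3: 44.3 h is already measured aboard the drone.
Leg 4: β = 0.527; γ = 1/√(1 − 0.527²) = 1/√0.7223 = 1.177; τ_4 = 32.4/1.177 = 27.54 h.
Total: 1.144 + 13.80 + 44.30 + 27.54 h.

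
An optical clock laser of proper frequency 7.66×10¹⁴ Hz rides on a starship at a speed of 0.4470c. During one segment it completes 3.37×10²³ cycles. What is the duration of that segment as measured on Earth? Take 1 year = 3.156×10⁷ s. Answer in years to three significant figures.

γ = 1/√(1 − 0.4470²) = 1/√0.8002 = 1.118
Proper time for N cycles: τ = N/f = 3.37×10²³/(7.66×10¹⁴) = 4.399×10⁸ s = 13.94 years.
Lab-frame duration Δt = γτ = 1.118 × 13.94 = 15.58 years.

Δt = 15.6 years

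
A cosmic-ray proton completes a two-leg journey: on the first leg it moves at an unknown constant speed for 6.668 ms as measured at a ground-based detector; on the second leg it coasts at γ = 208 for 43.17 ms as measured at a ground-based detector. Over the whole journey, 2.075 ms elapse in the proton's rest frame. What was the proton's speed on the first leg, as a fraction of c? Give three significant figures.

Leg 1: speed unknown; τ_1 = 6.668/γ_1.
Leg 2: γ = 208; τ_2 = 43.17/208.0 = 0.2075 ms.
Total proper time: τ_1 + 0.2075 = 2.075, so τ_1 = 2.075 − 0.2075 = 1.867 ms.
γ_1 = 6.668/1.867 = 3.571; β = √(1 − 1/γ²) = √0.9216.

β = 0.960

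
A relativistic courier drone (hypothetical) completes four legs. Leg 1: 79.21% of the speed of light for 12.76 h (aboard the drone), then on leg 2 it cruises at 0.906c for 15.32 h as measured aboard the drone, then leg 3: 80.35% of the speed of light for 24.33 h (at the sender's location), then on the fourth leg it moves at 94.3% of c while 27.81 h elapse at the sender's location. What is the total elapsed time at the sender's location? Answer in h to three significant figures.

Δt = 109 h

Leg 1: β = 0.7921; γ = 1/√(1 − 0.7921²) = 1/√0.3726 = 1.638; Δt_1 = 1.638 × 12.76 = 20.90 h.
Leg 2: γ = 1/√(1 − 0.906²) = 1/√0.1792 = 2.363; Δt_2 = 2.363 × 15.32 = 36.19 h.
Leg 3: 24.33 h is already measured at the sender's location.
Leg 4: 27.81 h is already measured at the sender's location.
Total: 20.90 + 36.19 + 24.33 + 27.81 h.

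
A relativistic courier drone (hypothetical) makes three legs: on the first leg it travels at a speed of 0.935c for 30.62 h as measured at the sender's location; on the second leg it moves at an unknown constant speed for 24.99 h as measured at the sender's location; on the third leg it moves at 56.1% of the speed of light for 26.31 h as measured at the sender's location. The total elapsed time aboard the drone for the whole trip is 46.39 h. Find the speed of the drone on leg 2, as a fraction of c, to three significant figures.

β = 0.835

Leg 1: γ = 1/√(1 − 0.935²) = 1/√0.1258 = 2.820; τ_1 = 30.62/2.820 = 10.86 h.
Leg 2: speed unknown; τ_2 = 24.99/γ_2.
Leg 3: β = 0.561; γ = 1/√(1 − 0.561²) = 1/√0.6853 = 1.208; τ_3 = 26.31/1.208 = 21.78 h.
Total proper time: 10.86 + τ_2 + 21.78 = 46.39, so τ_2 = 46.39 − 32.64 = 13.75 h.
γ_2 = 24.99/13.75 = 1.817; β = √(1 − 1/γ²) = √0.6972.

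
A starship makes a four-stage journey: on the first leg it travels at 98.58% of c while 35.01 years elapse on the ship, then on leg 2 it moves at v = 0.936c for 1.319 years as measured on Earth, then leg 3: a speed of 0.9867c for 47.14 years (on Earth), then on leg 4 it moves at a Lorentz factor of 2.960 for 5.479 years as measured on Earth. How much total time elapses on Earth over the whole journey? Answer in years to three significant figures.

Leg 1: β = 0.9858; γ = 1/√(1 − 0.9858²) = 1/√0.02820 = 5.955; Δt_1 = 5.955 × 35.01 = 208.5 years.
Leg 2: 1.319 years is already measured on Earth.
Leg 3: 47.14 years is already measured on Earth.
Leg 4: 5.479 years is already measured on Earth.
Total: 208.5 + 1.319 + 47.14 + 5.479 years.

Δt = 262 years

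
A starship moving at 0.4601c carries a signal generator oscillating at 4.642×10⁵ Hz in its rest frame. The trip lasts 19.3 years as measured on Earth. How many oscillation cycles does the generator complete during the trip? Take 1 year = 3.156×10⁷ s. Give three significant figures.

γ = 1/√(1 − 0.4601²) = 1/√0.7883 = 1.126
The oscillator's own cycle count is N = f × τ where τ is the proper time on the ship. τ = Δt/γ = 19.3/1.126 = 17.14 years = 5.408×10⁸ s.
N = 4.642×10⁵ × 5.408×10⁸ = 2.510×10¹⁴.

N = 2.51×10¹⁴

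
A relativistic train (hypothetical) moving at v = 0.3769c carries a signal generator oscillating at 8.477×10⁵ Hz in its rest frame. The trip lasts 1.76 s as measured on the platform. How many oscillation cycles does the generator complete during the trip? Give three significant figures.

N = 1.38×10⁶

γ = 1/√(1 − 0.3769²) = 1/√0.8579 = 1.080
The oscillator's own cycle count is N = f × τ where τ is the proper time on the train. τ = Δt/γ = 1.76/1.080 = 1.630 s = 1.630×10⁰ s.
N = 8.477×10⁵ × 1.630×10⁰ = 1.382×10⁶.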